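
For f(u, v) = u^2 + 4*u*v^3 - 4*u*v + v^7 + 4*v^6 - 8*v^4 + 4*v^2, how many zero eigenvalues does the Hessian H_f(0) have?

Hessian at 0 has rank 1.

1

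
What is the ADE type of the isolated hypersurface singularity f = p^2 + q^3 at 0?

A_2

The Hessian of f at 0 has rank 1. Corank 1: A-series; mu = 2 gives A_2.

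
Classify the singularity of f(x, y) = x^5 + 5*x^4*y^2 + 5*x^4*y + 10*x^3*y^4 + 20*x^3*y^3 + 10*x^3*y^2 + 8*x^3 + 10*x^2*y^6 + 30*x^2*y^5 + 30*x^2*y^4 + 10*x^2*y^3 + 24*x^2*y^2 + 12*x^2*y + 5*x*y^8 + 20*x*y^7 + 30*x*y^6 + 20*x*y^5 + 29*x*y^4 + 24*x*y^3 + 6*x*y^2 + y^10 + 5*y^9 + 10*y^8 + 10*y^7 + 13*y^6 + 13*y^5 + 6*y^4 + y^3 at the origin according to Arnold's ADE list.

E_{8}

The Hessian of f at 0 has rank 0. Corank 2; j^3 = (2*x + y)^3 is a perfect cube, so E-series; the 5-jet and mu = 8 give E_8.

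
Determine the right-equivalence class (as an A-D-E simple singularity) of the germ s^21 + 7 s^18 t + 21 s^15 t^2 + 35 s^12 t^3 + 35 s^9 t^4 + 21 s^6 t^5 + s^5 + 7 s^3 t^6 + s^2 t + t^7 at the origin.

D8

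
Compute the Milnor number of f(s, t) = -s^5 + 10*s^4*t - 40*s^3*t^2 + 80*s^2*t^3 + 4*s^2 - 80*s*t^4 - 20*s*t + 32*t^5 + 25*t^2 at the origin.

4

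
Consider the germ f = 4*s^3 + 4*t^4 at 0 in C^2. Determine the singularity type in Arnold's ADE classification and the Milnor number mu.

Type E_{6}, Milnor number mu = 6.

The Hessian of f at 0 has rank 0. Corank 2; j^3 = 4*s^3 is a perfect cube, so E-series; the 4-jet and mu = 6 give E_6.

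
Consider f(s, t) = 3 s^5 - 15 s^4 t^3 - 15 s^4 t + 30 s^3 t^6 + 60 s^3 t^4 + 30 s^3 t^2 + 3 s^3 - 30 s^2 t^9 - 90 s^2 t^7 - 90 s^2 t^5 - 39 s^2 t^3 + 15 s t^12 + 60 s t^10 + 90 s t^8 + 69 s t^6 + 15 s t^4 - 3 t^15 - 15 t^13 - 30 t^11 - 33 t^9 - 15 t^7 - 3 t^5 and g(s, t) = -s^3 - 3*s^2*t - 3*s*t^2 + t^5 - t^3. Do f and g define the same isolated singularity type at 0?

The Hessian of f at 0 has rank 0. Corank 2; j^3 = 3*s^3 is a perfect cube, so E-series; the 5-jet and mu = 8 give E_8. The Hessian of g at 0 has rank 0. Corank 2; j^3 = -(s + t)^3 is a perfect cube, so E-series; the 5-jet and mu = 8 give E_8. Both have type E_8, hence right-equivalent.

Yes.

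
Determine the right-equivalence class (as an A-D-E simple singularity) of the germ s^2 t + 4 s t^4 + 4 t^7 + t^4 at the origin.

D_5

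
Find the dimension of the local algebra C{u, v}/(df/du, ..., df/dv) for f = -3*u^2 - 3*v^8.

The Hessian of f at 0 has rank 1. Corank 1: A-series; mu = 7 gives A_7.

7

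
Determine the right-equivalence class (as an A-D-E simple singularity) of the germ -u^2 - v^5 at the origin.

The Hessian of f at 0 has rank 1. Corank 1: A-series; mu = 4 gives A_4.

A_4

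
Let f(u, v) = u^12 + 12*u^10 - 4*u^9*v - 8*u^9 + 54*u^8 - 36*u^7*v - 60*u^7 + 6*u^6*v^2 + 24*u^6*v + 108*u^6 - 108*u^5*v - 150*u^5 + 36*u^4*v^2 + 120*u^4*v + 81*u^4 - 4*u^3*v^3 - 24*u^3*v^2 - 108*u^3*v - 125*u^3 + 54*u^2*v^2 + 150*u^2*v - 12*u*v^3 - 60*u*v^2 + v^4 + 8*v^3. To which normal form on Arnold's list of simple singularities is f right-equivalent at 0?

The Hessian of f at 0 has rank 0. Corank 2; j^3 = -(5*u - 2*v)^3 is a perfect cube, so E-series; the 4-jet and mu = 6 give E_6.

E_{6}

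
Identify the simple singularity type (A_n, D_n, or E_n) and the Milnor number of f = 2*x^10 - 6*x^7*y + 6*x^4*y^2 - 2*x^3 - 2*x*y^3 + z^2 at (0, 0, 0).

Type E_7, Milnor number mu = 7.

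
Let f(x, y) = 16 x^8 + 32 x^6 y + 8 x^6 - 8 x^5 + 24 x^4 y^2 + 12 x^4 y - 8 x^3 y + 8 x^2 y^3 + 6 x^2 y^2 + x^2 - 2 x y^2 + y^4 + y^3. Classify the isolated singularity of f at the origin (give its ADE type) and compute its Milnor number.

The Hessian of f at 0 is [[2, 0], [0, 0]] with rank 1, so corank 1. A Groebner basis of the Jacobian ideal J(f) in C{x,y} is {y^2, x}; counting standard monomials gives mu = 2. Corank 1: A-series; mu = 2 gives A_2.

Type A_2, Milnor number mu = 2.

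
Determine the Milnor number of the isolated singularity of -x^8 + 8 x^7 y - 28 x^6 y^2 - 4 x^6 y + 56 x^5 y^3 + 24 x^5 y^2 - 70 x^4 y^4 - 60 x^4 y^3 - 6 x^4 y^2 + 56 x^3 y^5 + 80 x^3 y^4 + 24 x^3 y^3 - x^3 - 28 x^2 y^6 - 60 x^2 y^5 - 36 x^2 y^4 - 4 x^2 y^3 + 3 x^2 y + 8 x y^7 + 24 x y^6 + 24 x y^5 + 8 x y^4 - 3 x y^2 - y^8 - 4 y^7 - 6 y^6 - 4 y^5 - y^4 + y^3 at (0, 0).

6

The Hessian of f at 0 has rank 0. Corank 2; j^3 = -(x - y)^3 is a perfect cube, so E-series; the 4-jet and mu = 6 give E_6.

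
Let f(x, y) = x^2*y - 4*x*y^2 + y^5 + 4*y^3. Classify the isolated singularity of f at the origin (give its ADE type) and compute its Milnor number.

The Hessian of f at 0 is [[0, 0], [0, 0]] with rank 0, so corank 2. A Groebner basis of the Jacobian ideal J(f) in C{x,y} is {x^2/5 + y^4 - 4*y^2/5, x^3 - 8*y^3, x*y - 2*y^2}; counting standard monomials gives mu = 6. Corank 2; j^3 = y*(x - 2*y)^2 has shape L^2 M (L != M), so D-series; mu = 6 gives D_6.

Type D_{6}, Milnor number mu = 6.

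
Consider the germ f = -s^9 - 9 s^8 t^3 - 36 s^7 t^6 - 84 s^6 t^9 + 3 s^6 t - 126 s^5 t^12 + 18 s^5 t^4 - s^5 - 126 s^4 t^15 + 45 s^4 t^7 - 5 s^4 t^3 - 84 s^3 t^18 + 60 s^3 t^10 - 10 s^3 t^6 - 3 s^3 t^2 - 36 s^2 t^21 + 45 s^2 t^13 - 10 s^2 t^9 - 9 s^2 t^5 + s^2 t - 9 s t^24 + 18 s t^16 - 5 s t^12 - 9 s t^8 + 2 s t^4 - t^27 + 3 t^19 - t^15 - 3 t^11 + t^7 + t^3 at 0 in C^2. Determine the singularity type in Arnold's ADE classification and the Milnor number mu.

The Hessian of f at 0 is [[0, 0], [0, 0]] with rank 0, so corank 2. A Groebner basis of the Jacobian ideal J(f) in C{s,t} is {t^3, s^2 + 3*t^2, s*t}; counting standard monomials gives mu = 4. Corank 2; j^3 = t*(s^2 + t^2) splits into three distinct lines over C (the quadratic factor has nonzero discriminant), so D_4.

Type D_{4}, Milnor number mu = 4.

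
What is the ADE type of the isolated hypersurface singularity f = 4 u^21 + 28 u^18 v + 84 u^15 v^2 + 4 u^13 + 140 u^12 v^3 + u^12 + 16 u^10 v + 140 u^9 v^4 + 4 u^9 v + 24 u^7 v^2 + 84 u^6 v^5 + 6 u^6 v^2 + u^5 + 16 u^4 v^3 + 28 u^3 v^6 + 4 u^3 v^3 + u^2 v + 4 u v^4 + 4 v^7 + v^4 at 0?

D_5

The Hessian of f at 0 has rank 0. Corank 2; j^3 = u^2*v has shape L^2 M (L != M), so D-series; mu = 5 gives D_5.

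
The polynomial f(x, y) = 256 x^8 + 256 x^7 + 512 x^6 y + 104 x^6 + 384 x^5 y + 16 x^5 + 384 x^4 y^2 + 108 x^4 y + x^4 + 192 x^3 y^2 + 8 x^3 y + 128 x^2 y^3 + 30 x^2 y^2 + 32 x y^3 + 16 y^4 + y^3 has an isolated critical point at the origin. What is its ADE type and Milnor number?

Type E6, Milnor number mu = 6.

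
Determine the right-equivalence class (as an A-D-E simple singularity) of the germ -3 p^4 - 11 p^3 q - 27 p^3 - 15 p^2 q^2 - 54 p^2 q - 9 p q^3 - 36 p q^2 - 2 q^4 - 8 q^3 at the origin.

The Hessian of f at 0 has rank 0. Corank 2; j^3 = -(3*p + 2*q)^3 is a perfect cube, so E-series; the 4-jet and mu = 7 give E_7.

E_7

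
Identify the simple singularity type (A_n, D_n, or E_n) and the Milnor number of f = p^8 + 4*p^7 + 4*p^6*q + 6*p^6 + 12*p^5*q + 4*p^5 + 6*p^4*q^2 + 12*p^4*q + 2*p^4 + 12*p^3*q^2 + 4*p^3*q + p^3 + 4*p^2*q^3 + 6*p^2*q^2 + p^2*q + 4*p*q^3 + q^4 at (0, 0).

The Hessian of f at 0 has rank 0. Corank 2; j^3 = p^2*(p + q) has shape L^2 M (L != M), so D-series; mu = 5 gives D_5.

Type D_5, Milnor number mu = 5.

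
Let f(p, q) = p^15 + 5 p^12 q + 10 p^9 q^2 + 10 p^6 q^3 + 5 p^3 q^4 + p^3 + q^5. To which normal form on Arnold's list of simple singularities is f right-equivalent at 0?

The Hessian of f at 0 has rank 0. Corank 2; j^3 = p^3 is a perfect cube, so E-series; the 5-jet and mu = 8 give E_8.

E8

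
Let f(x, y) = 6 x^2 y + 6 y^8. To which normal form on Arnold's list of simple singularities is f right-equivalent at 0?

The Hessian of f at 0 has rank 0. Corank 2; j^3 = 6*x^2*y has shape L^2 M (L != M), so D-series; mu = 9 gives D_9.

D_{9}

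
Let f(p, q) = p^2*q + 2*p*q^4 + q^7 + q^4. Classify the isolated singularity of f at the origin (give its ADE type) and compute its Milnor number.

Type D_5, Milnor number mu = 5.

The Hessian of f at 0 has rank 0. Corank 2; j^3 = p^2*q has shape L^2 M (L != M), so D-series; mu = 5 gives D_5.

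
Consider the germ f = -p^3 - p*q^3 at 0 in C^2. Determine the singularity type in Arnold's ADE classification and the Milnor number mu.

Type E_7, Milnor number mu = 7.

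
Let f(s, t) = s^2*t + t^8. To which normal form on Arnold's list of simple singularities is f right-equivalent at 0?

The Hessian of f at 0 is [[0, 0], [0, 0]] with rank 0, so corank 2. A Groebner basis of the Jacobian ideal J(f) in C{s,t} is {s^2/8 + t^7, s^3, s*t}; counting standard monomials gives mu = 9. Corank 2; j^3 = s^2*t has shape L^2 M (L != M), so D-series; mu = 9 gives D_9.

D9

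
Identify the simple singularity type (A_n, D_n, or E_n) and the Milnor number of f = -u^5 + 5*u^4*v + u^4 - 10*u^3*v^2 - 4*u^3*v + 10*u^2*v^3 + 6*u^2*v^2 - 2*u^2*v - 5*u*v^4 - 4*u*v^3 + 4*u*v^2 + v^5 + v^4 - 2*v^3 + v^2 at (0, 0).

Type A_{4}, Milnor number mu = 4.

The Hessian of f at 0 has rank 1. Corank 1: A-series; mu = 4 gives A_4.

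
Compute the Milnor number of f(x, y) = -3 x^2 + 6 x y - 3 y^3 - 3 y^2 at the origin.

The Hessian of f at 0 is [[-6, 6], [6, -6]] with rank 1, so corank 1. A Groebner basis of the Jacobian ideal J(f) in C{x,y} is {y^2, x - y}; counting standard monomials gives mu = 2. Corank 1: A-series; mu = 2 gives A_2.

2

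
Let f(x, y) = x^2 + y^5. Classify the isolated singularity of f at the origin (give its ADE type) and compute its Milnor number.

The Hessian of f at 0 is [[2, 0], [0, 0]] with rank 1, so corank 1. A Groebner basis of the Jacobian ideal J(f) in C{x,y} is {y^4, x}; counting standard monomials gives mu = 4. Corank 1: A-series; mu = 4 gives A_4.

Type A4, Milnor number mu = 4.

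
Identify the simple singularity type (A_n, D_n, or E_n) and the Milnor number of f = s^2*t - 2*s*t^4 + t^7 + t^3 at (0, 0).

Type D_4, Milnor number mu = 4.

The Hessian of f at 0 is [[0, 0], [0, 0]] with rank 0, so corank 2. A Groebner basis of the Jacobian ideal J(f) in C{s,t} is {t^3, s^2 + 3*t^2, s*t}; counting standard monomials gives mu = 4. Corank 2; j^3 = t*(s^2 + t^2) splits into three distinct lines over C (the quadratic factor has nonzero discriminant), so D_4.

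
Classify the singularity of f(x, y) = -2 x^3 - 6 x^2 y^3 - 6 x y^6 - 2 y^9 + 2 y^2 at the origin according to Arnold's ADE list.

A2

The Hessian of f at 0 has rank 1. Corank 1: A-series; mu = 2 gives A_2.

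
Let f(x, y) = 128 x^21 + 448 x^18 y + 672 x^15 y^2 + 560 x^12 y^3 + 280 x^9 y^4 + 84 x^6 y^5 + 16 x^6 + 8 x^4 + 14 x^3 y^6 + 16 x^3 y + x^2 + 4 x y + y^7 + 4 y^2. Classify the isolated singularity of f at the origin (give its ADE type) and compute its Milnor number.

Type A6, Milnor number mu = 6.

The Hessian of f at 0 is [[2, 4], [4, 8]] with rank 1, so corank 1. A Groebner basis of the Jacobian ideal J(f) in C{x,y} is {-x*y/32 + y^4 - y^2/16, x*y^2 + x/48 + 4*y^3/3 + y/24, x^2 + 4*x*y + 4*y^2}; counting standard monomials gives mu = 6. Corank 1: A-series; mu = 6 gives A_6.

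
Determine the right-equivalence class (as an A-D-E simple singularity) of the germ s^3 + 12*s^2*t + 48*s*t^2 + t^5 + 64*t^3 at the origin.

E_8

The Hessian of f at 0 is [[0, 0], [0, 0]] with rank 0, so corank 2. A Groebner basis of the Jacobian ideal J(f) in C{s,t} is {t^4, s^2 + 8*s*t + 16*t^2}; counting standard monomials gives mu = 8. Corank 2; j^3 = (s + 4*t)^3 is a perfect cube, so E-series; the 5-jet and mu = 8 give E_8.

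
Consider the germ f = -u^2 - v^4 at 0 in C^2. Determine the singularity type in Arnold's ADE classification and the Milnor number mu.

Type A3, Milnor number mu = 3.

The Hessian of f at 0 has rank 1. Corank 1: A-series; mu = 3 gives A_3.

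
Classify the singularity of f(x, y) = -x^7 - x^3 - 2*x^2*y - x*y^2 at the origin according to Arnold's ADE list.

D_8

The Hessian of f at 0 is [[0, 0], [0, 0]] with rank 0, so corank 2. A Groebner basis of the Jacobian ideal J(f) in C{x,y} is {x*y/7 + y^6 + y^2/7, x*y^2 + y^3, x^2 + x*y}; counting standard monomials gives mu = 8. Corank 2; j^3 = -x*(x + y)^2 has shape L^2 M (L != M), so D-series; mu = 8 gives D_8.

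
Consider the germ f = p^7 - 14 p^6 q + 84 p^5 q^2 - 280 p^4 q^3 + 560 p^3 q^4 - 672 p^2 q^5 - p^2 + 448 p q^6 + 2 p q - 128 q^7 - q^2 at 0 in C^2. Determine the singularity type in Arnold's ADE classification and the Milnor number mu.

Type A_{6}, Milnor number mu = 6.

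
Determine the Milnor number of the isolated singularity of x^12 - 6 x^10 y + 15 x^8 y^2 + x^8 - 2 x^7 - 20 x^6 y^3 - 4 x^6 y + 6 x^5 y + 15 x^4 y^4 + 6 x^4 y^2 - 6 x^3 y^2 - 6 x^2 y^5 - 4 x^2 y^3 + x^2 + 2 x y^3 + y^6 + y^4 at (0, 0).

3

The Hessian of f at 0 has rank 1. Corank 1: A-series; mu = 3 gives A_3.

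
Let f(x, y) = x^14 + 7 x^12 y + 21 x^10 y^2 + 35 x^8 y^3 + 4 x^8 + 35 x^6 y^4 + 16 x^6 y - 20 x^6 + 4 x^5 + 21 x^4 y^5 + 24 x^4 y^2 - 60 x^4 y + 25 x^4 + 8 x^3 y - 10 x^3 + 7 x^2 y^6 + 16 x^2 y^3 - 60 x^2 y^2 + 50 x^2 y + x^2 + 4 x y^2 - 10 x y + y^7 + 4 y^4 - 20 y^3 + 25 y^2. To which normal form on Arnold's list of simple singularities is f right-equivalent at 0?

A_6

The Hessian of f at 0 has rank 1. Corank 1: A-series; mu = 6 gives A_6.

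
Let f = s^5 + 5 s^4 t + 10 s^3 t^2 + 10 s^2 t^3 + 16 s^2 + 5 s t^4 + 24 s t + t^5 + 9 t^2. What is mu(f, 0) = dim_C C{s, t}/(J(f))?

The Hessian of f at 0 is [[32, 24], [24, 18]] with rank 1, so corank 1. A Groebner basis of the Jacobian ideal J(f) in C{s,t} is {t^4, s + 3*t/4}; counting standard monomials gives mu = 4. Corank 1: A-series; mu = 4 gives A_4.

4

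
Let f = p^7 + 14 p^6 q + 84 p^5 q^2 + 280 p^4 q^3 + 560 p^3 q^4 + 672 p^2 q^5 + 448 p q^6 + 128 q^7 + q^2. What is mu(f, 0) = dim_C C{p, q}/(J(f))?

6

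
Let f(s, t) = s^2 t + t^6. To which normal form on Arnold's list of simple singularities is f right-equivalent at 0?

D_7

The Hessian of f at 0 is [[0, 0], [0, 0]] with rank 0, so corank 2. A Groebner basis of the Jacobian ideal J(f) in C{s,t} is {s^2/6 + t^5, s^3, s*t}; counting standard monomials gives mu = 7. Corank 2; j^3 = s^2*t has shape L^2 M (L != M), so D-series; mu = 7 gives D_7.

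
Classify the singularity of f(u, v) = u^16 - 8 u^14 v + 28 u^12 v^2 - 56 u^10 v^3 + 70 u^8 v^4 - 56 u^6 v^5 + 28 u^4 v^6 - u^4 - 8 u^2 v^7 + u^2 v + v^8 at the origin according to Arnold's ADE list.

D_{9}

The Hessian of f at 0 has rank 0. Corank 2; j^3 = u^2*v has shape L^2 M (L != M), so D-series; mu = 9 gives D_9.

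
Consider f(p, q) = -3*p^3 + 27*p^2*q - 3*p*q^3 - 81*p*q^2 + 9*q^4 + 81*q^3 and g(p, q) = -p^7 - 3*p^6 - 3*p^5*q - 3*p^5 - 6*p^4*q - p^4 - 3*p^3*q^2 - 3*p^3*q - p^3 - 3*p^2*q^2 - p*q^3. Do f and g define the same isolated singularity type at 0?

The Hessian of f at 0 has rank 0. Corank 2; j^3 = -3*(p - 3*q)^3 is a perfect cube, so E-series; the 4-jet and mu = 7 give E_7. The Hessian of g at 0 has rank 0. Corank 2; j^3 = -p^3 is a perfect cube, so E-series; the 4-jet and mu = 7 give E_7. Both have type E_7, hence right-equivalent.

Yes.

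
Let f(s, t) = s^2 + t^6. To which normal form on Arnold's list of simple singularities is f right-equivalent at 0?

A_5

The Hessian of f at 0 is [[2, 0], [0, 0]] with rank 1, so corank 1. A Groebner basis of the Jacobian ideal J(f) in C{s,t} is {t^5, s}; counting standard monomials gives mu = 5. Corank 1: A-series; mu = 5 gives A_5.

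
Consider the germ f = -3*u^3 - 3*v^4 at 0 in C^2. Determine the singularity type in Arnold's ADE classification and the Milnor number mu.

Type E6, Milnor number mu = 6.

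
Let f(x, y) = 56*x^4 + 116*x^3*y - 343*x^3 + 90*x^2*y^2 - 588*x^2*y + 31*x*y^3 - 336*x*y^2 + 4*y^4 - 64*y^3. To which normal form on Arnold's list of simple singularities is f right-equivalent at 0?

The Hessian of f at 0 has rank 0. Corank 2; j^3 = -(7*x + 4*y)^3 is a perfect cube, so E-series; the 4-jet and mu = 7 give E_7.

E_{7}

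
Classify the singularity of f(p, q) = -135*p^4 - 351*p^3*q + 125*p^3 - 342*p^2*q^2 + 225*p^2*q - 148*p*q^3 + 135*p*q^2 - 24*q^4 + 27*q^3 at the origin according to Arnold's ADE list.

The Hessian of f at 0 is [[0, 0], [0, 0]] with rank 0, so corank 2. A Groebner basis of the Jacobian ideal J(f) in C{p,q} is {390625*p^2/3 + 156250*p*q + q^4 - 125*q^3/9 + 46875*q^2, p^3 - 475*p^2 - 570*p*q + 4*q^3/15 - 171*q^2, p^2*q + 4625*p^2/9 + 1850*p*q/3 - 56*q^3/135 + 185*q^2, -1250*p^2/3 + p*q^2 - 500*p*q + 29*q^3/45 - 150*q^2}; counting standard monomials gives mu = 7. Corank 2; j^3 = (5*p + 3*q)^3 is a perfect cube, so E-series; the 4-jet and mu = 7 give E_7.

E_{7}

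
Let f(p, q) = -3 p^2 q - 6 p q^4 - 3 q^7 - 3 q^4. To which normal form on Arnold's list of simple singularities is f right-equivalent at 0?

D_{5}

The Hessian of f at 0 is [[0, 0], [0, 0]] with rank 0, so corank 2. A Groebner basis of the Jacobian ideal J(f) in C{p,q} is {p^3, p^2/4 + q^3, p*q}; counting standard monomials gives mu = 5. Corank 2; j^3 = -3*p^2*q has shape L^2 M (L != M), so D-series; mu = 5 gives D_5.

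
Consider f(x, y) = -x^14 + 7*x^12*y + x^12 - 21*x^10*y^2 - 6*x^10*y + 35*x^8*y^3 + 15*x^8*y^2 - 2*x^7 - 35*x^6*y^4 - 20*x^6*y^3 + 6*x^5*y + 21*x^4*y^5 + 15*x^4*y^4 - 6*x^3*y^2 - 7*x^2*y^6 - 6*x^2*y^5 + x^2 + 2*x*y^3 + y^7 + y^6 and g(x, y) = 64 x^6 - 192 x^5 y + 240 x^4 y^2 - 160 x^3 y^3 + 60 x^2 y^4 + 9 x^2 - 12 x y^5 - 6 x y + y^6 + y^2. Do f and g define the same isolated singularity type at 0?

No.

The Hessian of f at 0 has rank 1. Corank 1: A-series; mu = 6 gives A_6. The Hessian of g at 0 has rank 1. Corank 1: A-series; mu = 5 gives A_5. f is A_6 but g is A_5, hence not right-equivalent.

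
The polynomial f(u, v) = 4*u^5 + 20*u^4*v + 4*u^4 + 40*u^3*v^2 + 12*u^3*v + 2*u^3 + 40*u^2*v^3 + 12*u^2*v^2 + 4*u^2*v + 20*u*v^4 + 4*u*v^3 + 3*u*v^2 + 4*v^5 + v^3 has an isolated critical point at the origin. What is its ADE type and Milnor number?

The Hessian of f at 0 has rank 0. Corank 2; j^3 = (u + v)*(2*u^2 + 2*u*v + v^2) splits into three distinct lines over C (the quadratic factor has nonzero discriminant), so D_4.

Type D4, Milnor number mu = 4.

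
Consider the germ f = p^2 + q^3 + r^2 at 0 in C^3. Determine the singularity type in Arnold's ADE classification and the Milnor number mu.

Type A2, Milnor number mu = 2.

The Hessian of f at 0 has rank 2. Corank 1: A-series; mu = 2 gives A_2.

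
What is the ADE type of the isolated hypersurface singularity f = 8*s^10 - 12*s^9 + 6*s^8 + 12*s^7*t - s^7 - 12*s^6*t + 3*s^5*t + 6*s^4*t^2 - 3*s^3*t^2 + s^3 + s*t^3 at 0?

E7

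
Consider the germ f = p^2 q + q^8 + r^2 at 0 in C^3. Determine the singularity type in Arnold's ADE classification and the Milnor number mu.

Type D_{9}, Milnor number mu = 9.

The Hessian of f at 0 is [[0, 0, 0], [0, 0, 0], [0, 0, 2]] with rank 1, so corank 2. A Groebner basis of the Jacobian ideal J(f) in C{p,q,r} is {p^2/8 + q^7, p^3, p*q, r}; counting standard monomials gives mu = 9. Corank 2; j^3 = p^2*q has shape L^2 M (L != M), so D-series; mu = 9 gives D_9.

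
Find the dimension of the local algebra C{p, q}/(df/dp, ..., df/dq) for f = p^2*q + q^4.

The Hessian of f at 0 has rank 0. Corank 2; j^3 = p^2*q has shape L^2 M (L != M), so D-series; mu = 5 gives D_5.

5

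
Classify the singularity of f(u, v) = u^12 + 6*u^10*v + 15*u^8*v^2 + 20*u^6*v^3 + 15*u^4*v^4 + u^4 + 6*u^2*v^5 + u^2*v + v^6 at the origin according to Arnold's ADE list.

D_{7}

The Hessian of f at 0 is [[0, 0], [0, 0]] with rank 0, so corank 2. A Groebner basis of the Jacobian ideal J(f) in C{u,v} is {u^2/6 + v^5, u^3, u*v}; counting standard monomials gives mu = 7. Corank 2; j^3 = u^2*v has shape L^2 M (L != M), so D-series; mu = 7 gives D_7.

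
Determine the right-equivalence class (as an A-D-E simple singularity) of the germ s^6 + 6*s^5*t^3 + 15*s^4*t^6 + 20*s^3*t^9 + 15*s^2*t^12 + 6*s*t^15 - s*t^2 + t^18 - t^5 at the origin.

D_7

The Hessian of f at 0 is [[0, 0], [0, 0]] with rank 0, so corank 2. A Groebner basis of the Jacobian ideal J(f) in C{s,t} is {s^5 - t^2/6, t^3, s*t}; counting standard monomials gives mu = 7. Corank 2; j^3 = -s*t^2 has shape L^2 M (L != M), so D-series; mu = 7 gives D_7.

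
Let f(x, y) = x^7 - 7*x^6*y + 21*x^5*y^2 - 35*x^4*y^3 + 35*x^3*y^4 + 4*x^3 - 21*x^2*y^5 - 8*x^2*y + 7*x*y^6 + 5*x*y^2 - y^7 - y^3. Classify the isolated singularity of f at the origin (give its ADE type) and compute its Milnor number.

Type D8, Milnor number mu = 8.

The Hessian of f at 0 has rank 0. Corank 2; j^3 = (x - y)*(2*x - y)^2 has shape L^2 M (L != M), so D-series; mu = 8 gives D_8.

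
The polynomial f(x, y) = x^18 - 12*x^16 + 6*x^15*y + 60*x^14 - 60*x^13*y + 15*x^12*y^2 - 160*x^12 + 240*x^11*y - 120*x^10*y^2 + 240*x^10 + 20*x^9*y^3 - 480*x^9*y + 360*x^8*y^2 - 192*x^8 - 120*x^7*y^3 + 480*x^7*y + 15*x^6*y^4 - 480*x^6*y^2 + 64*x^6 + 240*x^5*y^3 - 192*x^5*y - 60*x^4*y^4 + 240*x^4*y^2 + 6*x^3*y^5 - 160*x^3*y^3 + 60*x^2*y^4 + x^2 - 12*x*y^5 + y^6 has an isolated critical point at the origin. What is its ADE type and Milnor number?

Type A5, Milnor number mu = 5.

The Hessian of f at 0 is [[2, 0], [0, 0]] with rank 1, so corank 1. A Groebner basis of the Jacobian ideal J(f) in C{x,y} is {y^5, x}; counting standard monomials gives mu = 5. Corank 1: A-series; mu = 5 gives A_5.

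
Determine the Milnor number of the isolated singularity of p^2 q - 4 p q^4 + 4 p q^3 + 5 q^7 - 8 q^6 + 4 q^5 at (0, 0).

8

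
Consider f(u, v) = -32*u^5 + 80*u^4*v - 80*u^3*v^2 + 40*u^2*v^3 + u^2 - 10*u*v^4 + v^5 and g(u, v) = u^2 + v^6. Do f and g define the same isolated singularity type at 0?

No.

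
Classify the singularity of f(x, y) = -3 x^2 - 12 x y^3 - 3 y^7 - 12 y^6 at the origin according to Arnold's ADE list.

A_{6}

The Hessian of f at 0 is [[-6, 0], [0, 0]] with rank 1, so corank 1. A Groebner basis of the Jacobian ideal J(f) in C{x,y} is {x/2 + y^3, x^2}; counting standard monomials gives mu = 6. Corank 1: A-series; mu = 6 gives A_6.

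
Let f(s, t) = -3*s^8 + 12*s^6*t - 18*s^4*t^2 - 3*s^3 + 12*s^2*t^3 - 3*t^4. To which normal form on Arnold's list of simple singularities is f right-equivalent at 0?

E_6

The Hessian of f at 0 has rank 0. Corank 2; j^3 = -3*s^3 is a perfect cube, so E-series; the 4-jet and mu = 6 give E_6.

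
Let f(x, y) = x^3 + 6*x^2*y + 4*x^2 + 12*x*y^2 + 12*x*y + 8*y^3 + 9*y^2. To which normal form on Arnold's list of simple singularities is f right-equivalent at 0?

A2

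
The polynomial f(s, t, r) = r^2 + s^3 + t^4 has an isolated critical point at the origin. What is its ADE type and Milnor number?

Type E_6, Milnor number mu = 6.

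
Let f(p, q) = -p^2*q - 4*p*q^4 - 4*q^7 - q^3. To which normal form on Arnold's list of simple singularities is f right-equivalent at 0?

The Hessian of f at 0 has rank 0. Corank 2; j^3 = -q*(p^2 + q^2) splits into three distinct lines over C (the quadratic factor has nonzero discriminant), so D_4.

D4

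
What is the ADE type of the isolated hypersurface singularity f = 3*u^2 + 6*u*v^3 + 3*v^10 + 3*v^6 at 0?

The Hessian of f at 0 has rank 1. Corank 1: A-series; mu = 9 gives A_9.

A9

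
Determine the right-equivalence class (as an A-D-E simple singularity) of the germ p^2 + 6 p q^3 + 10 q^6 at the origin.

The Hessian of f at 0 is [[2, 0], [0, 0]] with rank 1, so corank 1. A Groebner basis of the Jacobian ideal J(f) in C{p,q} is {p*q^2, p/3 + q^3, p^2}; counting standard monomials gives mu = 5. Corank 1: A-series; mu = 5 gives A_5.

A5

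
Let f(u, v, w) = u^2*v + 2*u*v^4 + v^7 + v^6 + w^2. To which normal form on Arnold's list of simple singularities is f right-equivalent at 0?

D_7

The Hessian of f at 0 has rank 1. Corank 2; j^3 = u^2*v has shape L^2 M (L != M), so D-series; mu = 7 gives D_7.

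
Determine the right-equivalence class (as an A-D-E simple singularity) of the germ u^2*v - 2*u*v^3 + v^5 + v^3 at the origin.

D4

The Hessian of f at 0 has rank 0. Corank 2; j^3 = v*(u^2 + v^2) splits into three distinct lines over C (the quadratic factor has nonzero discriminant), so D_4.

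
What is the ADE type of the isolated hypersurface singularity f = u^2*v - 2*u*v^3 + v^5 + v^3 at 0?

D4

The Hessian of f at 0 has rank 0. Corank 2; j^3 = v*(u^2 + v^2) splits into three distinct lines over C (the quadratic factor has nonzero discriminant), so D_4.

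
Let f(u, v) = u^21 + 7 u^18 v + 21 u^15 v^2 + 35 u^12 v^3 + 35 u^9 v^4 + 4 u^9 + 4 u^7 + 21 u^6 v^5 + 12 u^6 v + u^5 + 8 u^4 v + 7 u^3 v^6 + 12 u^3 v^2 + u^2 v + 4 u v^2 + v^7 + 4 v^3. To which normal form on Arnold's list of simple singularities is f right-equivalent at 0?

The Hessian of f at 0 has rank 0. Corank 2; j^3 = v*(u + 2*v)^2 has shape L^2 M (L != M), so D-series; mu = 8 gives D_8.

D_8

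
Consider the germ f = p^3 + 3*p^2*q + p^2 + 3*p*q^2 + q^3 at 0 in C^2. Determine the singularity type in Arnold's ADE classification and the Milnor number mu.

The Hessian of f at 0 has rank 1. Corank 1: A-series; mu = 2 gives A_2.

Type A_2, Milnor number mu = 2.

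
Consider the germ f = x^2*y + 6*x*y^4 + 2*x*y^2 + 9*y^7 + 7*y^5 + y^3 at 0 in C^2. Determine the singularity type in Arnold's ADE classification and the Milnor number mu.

The Hessian of f at 0 is [[0, 0], [0, 0]] with rank 0, so corank 2. A Groebner basis of the Jacobian ideal J(f) in C{x,y} is {x*y/3 + y^4 + y^2/3, x*y^2 + y^3, x^2 + x*y/3 - 2*y^2/3}; counting standard monomials gives mu = 6. Corank 2; j^3 = y*(x + y)^2 has shape L^2 M (L != M), so D-series; mu = 6 gives D_6.

Type D_{6}, Milnor number mu = 6.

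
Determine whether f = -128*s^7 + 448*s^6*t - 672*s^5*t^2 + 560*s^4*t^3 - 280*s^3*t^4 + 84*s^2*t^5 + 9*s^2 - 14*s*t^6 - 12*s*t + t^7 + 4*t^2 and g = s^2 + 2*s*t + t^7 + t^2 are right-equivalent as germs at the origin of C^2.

Yes.

The Hessian of f at 0 is [[18, -12], [-12, 8]] with rank 1, so corank 1. A Groebner basis of the Jacobian ideal J(f) in C{s,t} is {t^6, s - 2*t/3}; counting standard monomials gives mu = 6. Corank 1: A-series; mu = 6 gives A_6. The Hessian of g at 0 is [[2, 2], [2, 2]] with rank 1, so corank 1. A Groebner basis of the Jacobian ideal J(g) in C{s,t} is {t^6, s + t}; counting standard monomials gives mu = 6. Corank 1: A-series; mu = 6 gives A_6. Both have type A_6, hence right-equivalent.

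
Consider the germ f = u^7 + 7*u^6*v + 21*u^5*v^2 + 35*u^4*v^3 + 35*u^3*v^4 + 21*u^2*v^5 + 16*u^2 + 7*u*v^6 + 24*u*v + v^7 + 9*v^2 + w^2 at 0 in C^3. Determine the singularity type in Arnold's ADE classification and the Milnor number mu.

The Hessian of f at 0 has rank 2. Corank 1: A-series; mu = 6 gives A_6.

Type A6, Milnor number mu = 6.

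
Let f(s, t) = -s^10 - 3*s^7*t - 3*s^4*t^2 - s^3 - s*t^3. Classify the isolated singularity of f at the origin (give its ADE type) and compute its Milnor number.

Type E7, Milnor number mu = 7.

The Hessian of f at 0 is [[0, 0], [0, 0]] with rank 0, so corank 2. A Groebner basis of the Jacobian ideal J(f) in C{s,t} is {s^3, s*t^2, 3*s^2 + t^3}; counting standard monomials gives mu = 7. Corank 2; j^3 = -s^3 is a perfect cube, so E-series; the 4-jet and mu = 7 give E_7.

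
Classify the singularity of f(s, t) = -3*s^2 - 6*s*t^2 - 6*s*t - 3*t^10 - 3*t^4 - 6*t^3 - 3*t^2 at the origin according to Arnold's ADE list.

The Hessian of f at 0 has rank 1. Corank 1: A-series; mu = 9 gives A_9.

A_{9}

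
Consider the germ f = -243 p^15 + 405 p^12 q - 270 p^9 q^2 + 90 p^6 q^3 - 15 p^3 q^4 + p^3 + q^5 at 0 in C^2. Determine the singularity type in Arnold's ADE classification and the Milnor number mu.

Type E8, Milnor number mu = 8.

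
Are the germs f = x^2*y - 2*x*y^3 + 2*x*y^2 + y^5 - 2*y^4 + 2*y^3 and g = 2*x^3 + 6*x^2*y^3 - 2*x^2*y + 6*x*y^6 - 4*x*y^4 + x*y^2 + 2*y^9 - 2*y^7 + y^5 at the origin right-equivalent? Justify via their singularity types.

Yes.

The Hessian of f at 0 has rank 0. Corank 2; j^3 = y*(x^2 + 2*x*y + 2*y^2) splits into three distinct lines over C (the quadratic factor has nonzero discriminant), so D_4. The Hessian of g at 0 has rank 0. Corank 2; j^3 = x*(2*x^2 - 2*x*y + y^2) splits into three distinct lines over C (the quadratic factor has nonzero discriminant), so D_4. Both have type D_4, hence right-equivalent.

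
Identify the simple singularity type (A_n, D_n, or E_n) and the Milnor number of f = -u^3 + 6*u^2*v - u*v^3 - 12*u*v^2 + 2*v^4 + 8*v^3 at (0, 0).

Type E_7, Milnor number mu = 7.

The Hessian of f at 0 is [[0, 0], [0, 0]] with rank 0, so corank 2. A Groebner basis of the Jacobian ideal J(f) in C{u,v} is {u^3 - 6*u^2*v - 48*u^2 + 192*u*v - 192*v^2, 6*u^2 + u*v^2 - 24*u*v + 24*v^2, 3*u^2 - 12*u*v + v^3 + 12*v^2}; counting standard monomials gives mu = 7. Corank 2; j^3 = -(u - 2*v)^3 is a perfect cube, so E-series; the 4-jet and mu = 7 give E_7.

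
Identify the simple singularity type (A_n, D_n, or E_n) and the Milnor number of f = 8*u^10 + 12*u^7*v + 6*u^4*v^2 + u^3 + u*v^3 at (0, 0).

Type E7, Milnor number mu = 7.

The Hessian of f at 0 has rank 0. Corank 2; j^3 = u^3 is a perfect cube, so E-series; the 4-jet and mu = 7 give E_7.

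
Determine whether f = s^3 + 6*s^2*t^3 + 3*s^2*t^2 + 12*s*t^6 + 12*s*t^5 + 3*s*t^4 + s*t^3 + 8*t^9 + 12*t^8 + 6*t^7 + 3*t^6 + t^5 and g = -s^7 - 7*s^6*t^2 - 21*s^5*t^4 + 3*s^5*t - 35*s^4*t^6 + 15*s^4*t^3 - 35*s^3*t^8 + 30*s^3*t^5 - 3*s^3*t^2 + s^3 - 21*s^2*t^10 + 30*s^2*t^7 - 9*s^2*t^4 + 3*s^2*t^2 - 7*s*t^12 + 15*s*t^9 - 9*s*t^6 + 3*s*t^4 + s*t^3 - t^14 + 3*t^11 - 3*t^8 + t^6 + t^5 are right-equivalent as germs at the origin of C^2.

Yes.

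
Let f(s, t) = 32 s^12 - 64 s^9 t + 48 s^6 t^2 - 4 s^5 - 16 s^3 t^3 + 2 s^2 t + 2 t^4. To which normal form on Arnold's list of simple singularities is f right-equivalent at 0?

The Hessian of f at 0 has rank 0. Corank 2; j^3 = 2*s^2*t has shape L^2 M (L != M), so D-series; mu = 5 gives D_5.

D_{5}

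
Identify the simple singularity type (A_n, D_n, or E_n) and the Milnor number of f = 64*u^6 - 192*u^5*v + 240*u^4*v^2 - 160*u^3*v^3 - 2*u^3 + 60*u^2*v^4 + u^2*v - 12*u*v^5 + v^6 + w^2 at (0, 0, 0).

Type D7, Milnor number mu = 7.

The Hessian of f at 0 has rank 1. Corank 2; j^3 = -u^2*(2*u - v) has shape L^2 M (L != M), so D-series; mu = 7 gives D_7.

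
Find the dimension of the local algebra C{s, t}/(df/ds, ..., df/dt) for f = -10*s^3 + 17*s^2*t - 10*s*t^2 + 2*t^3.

The Hessian of f at 0 is [[0, 0], [0, 0]] with rank 0, so corank 2. A Groebner basis of the Jacobian ideal J(f) in C{s,t} is {t^3, s^2 - 2*t^2/11, s*t - 5*t^2/11}; counting standard monomials gives mu = 4. Corank 2; j^3 = -(2*s - t)*(5*s^2 - 6*s*t + 2*t^2) splits into three distinct lines over C (the quadratic factor has nonzero discriminant), so D_4.

4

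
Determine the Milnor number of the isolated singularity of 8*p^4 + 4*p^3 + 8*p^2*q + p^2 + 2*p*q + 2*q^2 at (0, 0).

The Hessian of f at 0 is [[2, 2], [2, 4]] with rank 2, so corank 0. A Groebner basis of the Jacobian ideal J(f) in C{p,q} is {p, q}; counting standard monomials gives mu = 1. Corank 0: nondegenerate Morse point, so A_1.

1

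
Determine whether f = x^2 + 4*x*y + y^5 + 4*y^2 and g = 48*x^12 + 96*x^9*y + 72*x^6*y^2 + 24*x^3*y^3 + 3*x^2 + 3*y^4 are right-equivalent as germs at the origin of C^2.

No.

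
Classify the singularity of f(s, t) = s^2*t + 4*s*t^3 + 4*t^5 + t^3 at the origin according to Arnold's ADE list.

D_4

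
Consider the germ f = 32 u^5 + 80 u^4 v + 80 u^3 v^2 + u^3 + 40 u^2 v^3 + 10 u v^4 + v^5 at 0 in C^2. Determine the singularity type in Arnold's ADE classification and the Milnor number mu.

Type E_{8}, Milnor number mu = 8.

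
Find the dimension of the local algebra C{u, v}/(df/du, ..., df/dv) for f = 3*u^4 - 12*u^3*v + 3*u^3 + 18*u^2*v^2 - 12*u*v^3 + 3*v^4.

6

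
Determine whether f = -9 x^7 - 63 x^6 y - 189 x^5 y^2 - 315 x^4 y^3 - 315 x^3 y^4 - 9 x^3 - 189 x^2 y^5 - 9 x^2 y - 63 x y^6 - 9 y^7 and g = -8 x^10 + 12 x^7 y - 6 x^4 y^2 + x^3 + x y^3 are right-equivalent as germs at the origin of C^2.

No.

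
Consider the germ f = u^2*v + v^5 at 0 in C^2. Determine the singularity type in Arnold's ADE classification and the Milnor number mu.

Type D6, Milnor number mu = 6.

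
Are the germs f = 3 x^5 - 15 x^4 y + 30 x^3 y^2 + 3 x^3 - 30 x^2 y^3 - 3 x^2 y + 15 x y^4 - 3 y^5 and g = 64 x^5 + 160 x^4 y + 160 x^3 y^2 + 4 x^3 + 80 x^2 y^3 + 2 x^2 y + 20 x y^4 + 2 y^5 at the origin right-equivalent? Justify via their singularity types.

Yes.

The Hessian of f at 0 is [[0, 0], [0, 0]] with rank 0, so corank 2. A Groebner basis of the Jacobian ideal J(f) in C{x,y} is {x*y/5 + y^4, x*y^2, x^2 - x*y}; counting standard monomials gives mu = 6. Corank 2; j^3 = 3*x^2*(x - y) has shape L^2 M (L != M), so D-series; mu = 6 gives D_6. The Hessian of g at 0 is [[0, 0], [0, 0]] with rank 0, so corank 2. A Groebner basis of the Jacobian ideal J(g) in C{x,y} is {-x*y/10 + y^4, x*y^2, x^2 + x*y/2}; counting standard monomials gives mu = 6. Corank 2; j^3 = 2*x^2*(2*x + y) has shape L^2 M (L != M), so D-series; mu = 6 gives D_6. Both have type D_6, hence right-equivalent.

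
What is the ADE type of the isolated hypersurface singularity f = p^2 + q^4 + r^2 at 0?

The Hessian of f at 0 has rank 2. Corank 1: A-series; mu = 3 gives A_3.

A_3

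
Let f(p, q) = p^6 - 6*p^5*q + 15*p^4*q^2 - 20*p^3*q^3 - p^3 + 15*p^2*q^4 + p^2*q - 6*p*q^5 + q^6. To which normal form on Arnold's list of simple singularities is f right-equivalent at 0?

D_{7}

The Hessian of f at 0 is [[0, 0], [0, 0]] with rank 0, so corank 2. A Groebner basis of the Jacobian ideal J(f) in C{p,q} is {p*q/6 + q^5, p*q^2, p^2 - p*q}; counting standard monomials gives mu = 7. Corank 2; j^3 = -p^2*(p - q) has shape L^2 M (L != M), so D-series; mu = 7 gives D_7.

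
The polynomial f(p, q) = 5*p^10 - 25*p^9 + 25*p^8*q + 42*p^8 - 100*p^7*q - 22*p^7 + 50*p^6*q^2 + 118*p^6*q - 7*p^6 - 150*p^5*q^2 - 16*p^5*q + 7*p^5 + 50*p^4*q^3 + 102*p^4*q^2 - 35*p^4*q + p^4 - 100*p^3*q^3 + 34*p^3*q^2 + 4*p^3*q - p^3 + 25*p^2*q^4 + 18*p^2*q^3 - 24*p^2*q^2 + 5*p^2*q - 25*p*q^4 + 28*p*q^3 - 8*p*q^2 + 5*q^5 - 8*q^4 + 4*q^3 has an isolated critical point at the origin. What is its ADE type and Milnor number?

Type D_6, Milnor number mu = 6.

The Hessian of f at 0 has rank 0. Corank 2; j^3 = -(p - 2*q)^2*(p - q) has shape L^2 M (L != M), so D-series; mu = 6 gives D_6.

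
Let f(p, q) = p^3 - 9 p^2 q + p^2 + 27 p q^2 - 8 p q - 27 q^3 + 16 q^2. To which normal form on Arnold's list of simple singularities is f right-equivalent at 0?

The Hessian of f at 0 has rank 1. Corank 1: A-series; mu = 2 gives A_2.

A_2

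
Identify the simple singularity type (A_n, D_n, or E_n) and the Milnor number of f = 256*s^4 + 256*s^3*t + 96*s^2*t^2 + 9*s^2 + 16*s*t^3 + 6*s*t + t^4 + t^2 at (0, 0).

Type A_3, Milnor number mu = 3.

The Hessian of f at 0 is [[18, 6], [6, 2]] with rank 1, so corank 1. A Groebner basis of the Jacobian ideal J(f) in C{s,t} is {t^3, s + t/3}; counting standard monomials gives mu = 3. Corank 1: A-series; mu = 3 gives A_3.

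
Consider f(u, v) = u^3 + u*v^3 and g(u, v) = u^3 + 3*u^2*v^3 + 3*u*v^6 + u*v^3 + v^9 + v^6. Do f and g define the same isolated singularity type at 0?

Yes.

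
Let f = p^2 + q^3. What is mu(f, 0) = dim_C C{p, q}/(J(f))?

The Hessian of f at 0 has rank 1. Corank 1: A-series; mu = 2 gives A_2.

2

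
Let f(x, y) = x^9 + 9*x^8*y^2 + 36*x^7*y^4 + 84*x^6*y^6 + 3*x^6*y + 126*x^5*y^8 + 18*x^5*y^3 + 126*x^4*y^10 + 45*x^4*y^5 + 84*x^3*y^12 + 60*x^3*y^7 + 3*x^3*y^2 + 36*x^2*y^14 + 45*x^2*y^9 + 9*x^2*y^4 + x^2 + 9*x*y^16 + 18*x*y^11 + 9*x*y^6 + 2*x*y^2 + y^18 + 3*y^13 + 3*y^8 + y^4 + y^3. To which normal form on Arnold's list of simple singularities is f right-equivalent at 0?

The Hessian of f at 0 is [[2, 0], [0, 0]] with rank 1, so corank 1. A Groebner basis of the Jacobian ideal J(f) in C{x,y} is {y^2, x}; counting standard monomials gives mu = 2. Corank 1: A-series; mu = 2 gives A_2.

A2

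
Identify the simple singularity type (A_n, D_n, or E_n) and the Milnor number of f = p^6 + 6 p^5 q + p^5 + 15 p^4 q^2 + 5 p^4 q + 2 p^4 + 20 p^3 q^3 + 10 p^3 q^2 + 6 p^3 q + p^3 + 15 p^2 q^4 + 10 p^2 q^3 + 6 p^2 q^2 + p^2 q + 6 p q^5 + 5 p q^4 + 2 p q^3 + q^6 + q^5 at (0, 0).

Type D_7, Milnor number mu = 7.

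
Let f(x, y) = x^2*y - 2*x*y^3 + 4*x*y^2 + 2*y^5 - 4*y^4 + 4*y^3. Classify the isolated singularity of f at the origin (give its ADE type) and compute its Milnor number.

Type D6, Milnor number mu = 6.

The Hessian of f at 0 has rank 0. Corank 2; j^3 = y*(x + 2*y)^2 has shape L^2 M (L != M), so D-series; mu = 6 gives D_6.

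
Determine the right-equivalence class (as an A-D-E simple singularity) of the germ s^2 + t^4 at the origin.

The Hessian of f at 0 has rank 1. Corank 1: A-series; mu = 3 gives A_3.

A_3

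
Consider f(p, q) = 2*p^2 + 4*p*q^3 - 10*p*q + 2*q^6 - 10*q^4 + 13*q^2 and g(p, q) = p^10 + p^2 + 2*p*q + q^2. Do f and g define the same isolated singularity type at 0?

The Hessian of f at 0 has rank 2. Corank 0: nondegenerate Morse point, so A_1. The Hessian of g at 0 has rank 1. Corank 1: A-series; mu = 9 gives A_9. f is A_1 but g is A_9, hence not right-equivalent.

No.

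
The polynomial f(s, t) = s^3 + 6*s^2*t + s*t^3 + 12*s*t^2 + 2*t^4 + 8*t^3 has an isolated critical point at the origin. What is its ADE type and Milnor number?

The Hessian of f at 0 has rank 0. Corank 2; j^3 = (s + 2*t)^3 is a perfect cube, so E-series; the 4-jet and mu = 7 give E_7.

Type E_7, Milnor number mu = 7.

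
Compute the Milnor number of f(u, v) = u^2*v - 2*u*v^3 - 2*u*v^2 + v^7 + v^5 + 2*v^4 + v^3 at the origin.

8

The Hessian of f at 0 has rank 0. Corank 2; j^3 = v*(u - v)^2 has shape L^2 M (L != M), so D-series; mu = 8 gives D_8.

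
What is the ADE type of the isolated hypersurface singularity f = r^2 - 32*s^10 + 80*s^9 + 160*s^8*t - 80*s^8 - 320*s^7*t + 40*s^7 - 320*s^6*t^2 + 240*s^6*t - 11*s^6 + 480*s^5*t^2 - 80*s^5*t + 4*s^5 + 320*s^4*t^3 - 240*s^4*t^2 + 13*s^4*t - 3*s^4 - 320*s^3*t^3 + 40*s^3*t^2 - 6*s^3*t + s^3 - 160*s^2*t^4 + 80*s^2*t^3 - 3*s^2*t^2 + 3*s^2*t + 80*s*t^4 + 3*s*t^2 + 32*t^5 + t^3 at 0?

E_{8}

The Hessian of f at 0 has rank 1. Corank 2; j^3 = (s + t)^3 is a perfect cube, so E-series; the 5-jet and mu = 8 give E_8.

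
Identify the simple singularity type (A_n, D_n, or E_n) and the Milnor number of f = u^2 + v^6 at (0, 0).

The Hessian of f at 0 is [[2, 0], [0, 0]] with rank 1, so corank 1. A Groebner basis of the Jacobian ideal J(f) in C{u,v} is {v^5, u}; counting standard monomials gives mu = 5. Corank 1: A-series; mu = 5 gives A_5.

Type A_{5}, Milnor number mu = 5.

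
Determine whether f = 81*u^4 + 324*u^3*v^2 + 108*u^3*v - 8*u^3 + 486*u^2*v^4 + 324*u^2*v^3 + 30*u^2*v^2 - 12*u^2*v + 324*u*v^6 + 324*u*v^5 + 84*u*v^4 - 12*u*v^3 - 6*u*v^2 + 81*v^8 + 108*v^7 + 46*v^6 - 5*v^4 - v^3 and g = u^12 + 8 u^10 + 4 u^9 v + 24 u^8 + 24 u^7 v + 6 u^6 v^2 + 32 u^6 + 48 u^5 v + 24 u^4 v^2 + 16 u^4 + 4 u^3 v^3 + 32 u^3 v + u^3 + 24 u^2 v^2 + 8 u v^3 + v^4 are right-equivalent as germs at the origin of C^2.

Yes.

The Hessian of f at 0 has rank 0. Corank 2; j^3 = -(2*u + v)^3 is a perfect cube, so E-series; the 4-jet and mu = 6 give E_6. The Hessian of g at 0 has rank 0. Corank 2; j^3 = u^3 is a perfect cube, so E-series; the 4-jet and mu = 6 give E_6. Both have type E_6, hence right-equivalent.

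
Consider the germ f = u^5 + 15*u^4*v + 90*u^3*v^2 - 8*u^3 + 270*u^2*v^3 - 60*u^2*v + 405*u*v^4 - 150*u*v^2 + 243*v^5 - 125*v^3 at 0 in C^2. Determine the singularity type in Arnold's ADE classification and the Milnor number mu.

Type E8, Milnor number mu = 8.

The Hessian of f at 0 has rank 0. Corank 2; j^3 = -(2*u + 5*v)^3 is a perfect cube, so E-series; the 5-jet and mu = 8 give E_8.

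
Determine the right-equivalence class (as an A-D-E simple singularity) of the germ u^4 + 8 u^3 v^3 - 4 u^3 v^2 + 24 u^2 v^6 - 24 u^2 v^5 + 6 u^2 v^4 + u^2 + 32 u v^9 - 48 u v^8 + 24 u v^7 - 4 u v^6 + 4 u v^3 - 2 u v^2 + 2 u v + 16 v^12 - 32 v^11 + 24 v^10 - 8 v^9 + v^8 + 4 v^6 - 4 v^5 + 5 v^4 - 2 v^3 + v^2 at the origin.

The Hessian of f at 0 has rank 1. Corank 1: A-series; mu = 3 gives A_3.

A_{3}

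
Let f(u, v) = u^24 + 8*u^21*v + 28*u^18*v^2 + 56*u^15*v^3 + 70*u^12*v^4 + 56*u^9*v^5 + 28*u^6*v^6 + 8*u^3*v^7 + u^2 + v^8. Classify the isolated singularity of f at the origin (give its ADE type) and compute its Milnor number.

Type A7, Milnor number mu = 7.

The Hessian of f at 0 is [[2, 0], [0, 0]] with rank 1, so corank 1. A Groebner basis of the Jacobian ideal J(f) in C{u,v} is {v^7, u}; counting standard monomials gives mu = 7. Corank 1: A-series; mu = 7 gives A_7.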